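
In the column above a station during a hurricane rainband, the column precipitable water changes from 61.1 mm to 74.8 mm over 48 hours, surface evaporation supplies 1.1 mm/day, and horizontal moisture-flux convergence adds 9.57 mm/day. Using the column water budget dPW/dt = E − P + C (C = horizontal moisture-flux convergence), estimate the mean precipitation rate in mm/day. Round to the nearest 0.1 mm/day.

dPW/dt = (74.8 − 61.1) mm / (48/24 day) = +6.850 mm/day.
P = E + C − dPW/dt = 1.1 + (9.57) − (+6.850) = 3.8 mm/day.

P ≈ 3.8 mm/day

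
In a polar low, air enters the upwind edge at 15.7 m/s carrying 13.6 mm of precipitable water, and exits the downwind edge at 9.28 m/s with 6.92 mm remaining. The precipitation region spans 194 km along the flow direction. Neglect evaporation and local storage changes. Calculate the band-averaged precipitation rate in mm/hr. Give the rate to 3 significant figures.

R ≈ 2.77 mm/hr

Column moisture flux per unit crosswind length is F = V × PW.
Inflow: F_in = 15.7 × 13.6 = 213.52 mm·m/s
Outflow: F_out = 9.28 × 6.92 = 64.2176 mm·m/s
Steady-state rate R = (F_in − F_out)/L = (213.52 − 64.2176) / 194000 m = 7.696e-04 mm/s.
R = 7.696e-04 × 3600 = 2.77 mm/hr.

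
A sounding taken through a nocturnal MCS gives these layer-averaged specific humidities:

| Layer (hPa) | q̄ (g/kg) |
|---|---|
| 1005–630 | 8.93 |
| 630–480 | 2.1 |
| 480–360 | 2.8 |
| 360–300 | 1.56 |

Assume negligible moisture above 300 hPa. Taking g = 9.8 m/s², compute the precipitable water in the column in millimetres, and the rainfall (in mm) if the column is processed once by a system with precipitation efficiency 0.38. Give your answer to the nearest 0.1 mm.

PW ≈ 41.8 mm; rainfall ≈ 15.9 mm

Precipitable water is the column-integrated vapour mass per unit area: PW = (1/g) Σ q̄ Δp, with q in kg/kg and Δp in Pa (1 kg/m² of water = 1 mm).
Layer 1005–630 hPa: Δp = 375 hPa = 37500 Pa, q̄ = 0.00893 kg/kg → 0.00893 × 37500 / 9.8 = 34.17 mm
Layer 630–480 hPa: Δp = 150 hPa = 15000 Pa, q̄ = 0.0021 kg/kg → 0.0021 × 15000 / 9.8 = 3.21 mm
Layer 480–360 hPa: Δp = 120 hPa = 12000 Pa, q̄ = 0.0028 kg/kg → 0.0028 × 12000 / 9.8 = 3.43 mm
Layer 360–300 hPa: Δp = 60 hPa = 6000 Pa, q̄ = 0.00156 kg/kg → 0.00156 × 6000 / 9.8 = 0.96 mm
PW = 34.17 + 3.21 + 3.43 + 0.96 = 41.77 ≈ 41.8 mm.
Rainfall = ε × PW = 0.38 × 41.8 = 15.9 mm.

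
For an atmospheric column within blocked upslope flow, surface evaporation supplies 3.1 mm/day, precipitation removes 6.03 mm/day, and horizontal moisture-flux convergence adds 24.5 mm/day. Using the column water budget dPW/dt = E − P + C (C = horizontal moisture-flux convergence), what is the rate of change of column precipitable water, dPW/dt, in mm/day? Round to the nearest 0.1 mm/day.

dPW/dt ≈ 21.6 mm/day

dPW/dt = E − P + C = 3.1 − 6.03 + (24.5) = 21.6 mm/day.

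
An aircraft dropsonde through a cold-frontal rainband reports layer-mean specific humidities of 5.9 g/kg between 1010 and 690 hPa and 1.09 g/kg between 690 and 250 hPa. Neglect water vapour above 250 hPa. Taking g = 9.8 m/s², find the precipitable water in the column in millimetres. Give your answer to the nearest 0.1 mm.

Precipitable water is the column-integrated vapour mass per unit area: PW = (1/g) Σ q̄ Δp, with q in kg/kg and Δp in Pa (1 kg/m² of water = 1 mm).
Layer 1010–690 hPa: Δp = 320 hPa = 32000 Pa, q̄ = 0.0059 kg/kg → 0.0059 × 32000 / 9.8 = 19.27 mm
Layer 690–250 hPa: Δp = 440 hPa = 44000 Pa, q̄ = 0.00109 kg/kg → 0.00109 × 44000 / 9.8 = 4.89 mm
PW = 19.27 + 4.89 = 24.16 ≈ 24.2 mm.

PW ≈ 24.2 mm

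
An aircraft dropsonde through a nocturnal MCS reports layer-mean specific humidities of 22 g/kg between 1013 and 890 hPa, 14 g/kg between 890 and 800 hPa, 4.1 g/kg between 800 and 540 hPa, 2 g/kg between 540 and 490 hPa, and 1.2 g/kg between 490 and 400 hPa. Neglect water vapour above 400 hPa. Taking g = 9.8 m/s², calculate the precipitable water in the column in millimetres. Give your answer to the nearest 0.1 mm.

Precipitable water is the column-integrated vapour mass per unit area: PW = (1/g) Σ q̄ Δp, with q in kg/kg and Δp in Pa (1 kg/m² of water = 1 mm).
Layer 1013–890 hPa: Δp = 123 hPa = 12300 Pa, q̄ = 0.022 kg/kg → 0.022 × 12300 / 9.8 = 27.61 mm
Layer 890–800 hPa: Δp = 90 hPa = 9000 Pa, q̄ = 0.014 kg/kg → 0.014 × 9000 / 9.8 = 12.86 mm
Layer 800–540 hPa: Δp = 260 hPa = 26000 Pa, q̄ = 0.0041 kg/kg → 0.0041 × 26000 / 9.8 = 10.88 mm
Layer 540–490 hPa: Δp = 50 hPa = 5000 Pa, q̄ = 0.002 kg/kg → 0.002 × 5000 / 9.8 = 1.02 mm
Layer 490–400 hPa: Δp = 90 hPa = 9000 Pa, q̄ = 0.0012 kg/kg → 0.0012 × 9000 / 9.8 = 1.10 mm
PW = 27.61 + 12.86 + 10.88 + 1.02 + 1.10 = 53.47 ≈ 53.5 mm.

PW ≈ 53.5 mm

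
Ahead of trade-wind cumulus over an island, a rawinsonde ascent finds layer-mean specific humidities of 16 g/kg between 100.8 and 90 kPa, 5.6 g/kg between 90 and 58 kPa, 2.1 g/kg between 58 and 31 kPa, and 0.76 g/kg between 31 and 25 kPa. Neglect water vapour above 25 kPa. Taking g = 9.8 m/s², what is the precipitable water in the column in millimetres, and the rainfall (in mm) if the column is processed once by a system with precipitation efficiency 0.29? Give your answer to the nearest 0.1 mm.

PW ≈ 42.2 mm; rainfall ≈ 12.2 mm

Precipitable water is the column-integrated vapour mass per unit area: PW = (1/g) Σ q̄ Δp, with q in kg/kg and Δp in Pa (1 kg/m² of water = 1 mm).
Layer 100.8–90 kPa: Δp = 108 hPa = 10800 Pa, q̄ = 0.016 kg/kg → 0.016 × 10800 / 9.8 = 17.63 mm
Layer 90–58 kPa: Δp = 320 hPa = 32000 Pa, q̄ = 0.0056 kg/kg → 0.0056 × 32000 / 9.8 = 18.29 mm
Layer 58–31 kPa: Δp = 270 hPa = 27000 Pa, q̄ = 0.0021 kg/kg → 0.0021 × 27000 / 9.8 = 5.79 mm
Layer 31–25 kPa: Δp = 60 hPa = 6000 Pa, q̄ = 0.00076 kg/kg → 0.00076 × 6000 / 9.8 = 0.47 mm
PW = 17.63 + 18.29 + 5.79 + 0.47 = 42.18 ≈ 42.2 mm.
Rainfall = ε × PW = 0.29 × 42.2 = 12.2 mm.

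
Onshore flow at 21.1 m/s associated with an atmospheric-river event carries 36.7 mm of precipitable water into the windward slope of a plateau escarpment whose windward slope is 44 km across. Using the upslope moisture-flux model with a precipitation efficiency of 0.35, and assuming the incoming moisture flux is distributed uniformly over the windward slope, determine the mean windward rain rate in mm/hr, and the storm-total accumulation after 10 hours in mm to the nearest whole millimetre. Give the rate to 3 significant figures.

R ≈ 22.2 mm/hr; total ≈ 222 mm

Incoming column moisture flux per unit ridge length: F = V × PW = 21.1 × 36.7 = 774.37 mm·m/s.
Spread over the 44 km slope with efficiency ε = 0.35: R = ε·F/W = 0.35 × 774.37 / 44000 m = 6.160e-03 mm/s.
R = 6.160e-03 × 3600 = 22.2 mm/hr.
Over 10 h: total = 22.2 × 10 = 222 mm.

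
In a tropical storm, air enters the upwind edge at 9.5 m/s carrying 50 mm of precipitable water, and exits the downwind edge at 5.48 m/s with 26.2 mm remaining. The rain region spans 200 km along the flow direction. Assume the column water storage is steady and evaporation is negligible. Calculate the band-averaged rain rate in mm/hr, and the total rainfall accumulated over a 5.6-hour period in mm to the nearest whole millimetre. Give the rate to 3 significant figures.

Column moisture flux per unit crosswind length is F = V × PW.
Inflow: F_in = 9.5 × 50 = 475 mm·m/s
Outflow: F_out = 5.48 × 26.2 = 143.576 mm·m/s
Steady-state rate R = (F_in − F_out)/L = (475 − 143.576) / 200000 m = 1.657e-03 mm/s.
R = 1.657e-03 × 3600 = 5.97 mm/hr.
Over 5.6 h: total = 5.97 × 5.6 = 33.432 ≈ 33 mm.

R ≈ 5.97 mm/hr; total ≈ 33 mm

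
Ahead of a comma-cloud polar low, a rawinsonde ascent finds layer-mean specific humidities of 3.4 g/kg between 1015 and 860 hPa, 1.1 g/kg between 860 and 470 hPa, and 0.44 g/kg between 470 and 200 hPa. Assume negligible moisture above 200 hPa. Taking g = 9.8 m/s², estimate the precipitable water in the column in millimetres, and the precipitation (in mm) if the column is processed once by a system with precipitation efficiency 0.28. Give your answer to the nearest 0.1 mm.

Precipitable water is the column-integrated vapour mass per unit area: PW = (1/g) Σ q̄ Δp, with q in kg/kg and Δp in Pa (1 kg/m² of water = 1 mm).
Layer 1015–860 hPa: Δp = 155 hPa = 15500 Pa, q̄ = 0.0034 kg/kg → 0.0034 × 15500 / 9.8 = 5.38 mm
Layer 860–470 hPa: Δp = 390 hPa = 39000 Pa, q̄ = 0.0011 kg/kg → 0.0011 × 39000 / 9.8 = 4.38 mm
Layer 470–200 hPa: Δp = 270 hPa = 27000 Pa, q̄ = 0.00044 kg/kg → 0.00044 × 27000 / 9.8 = 1.21 mm
PW = 5.38 + 4.38 + 1.21 = 10.97 ≈ 11.0 mm.
Precipitation = ε × PW = 0.28 × 11.0 = 3.1 mm.

PW ≈ 11.0 mm; precipitation ≈ 3.1 mm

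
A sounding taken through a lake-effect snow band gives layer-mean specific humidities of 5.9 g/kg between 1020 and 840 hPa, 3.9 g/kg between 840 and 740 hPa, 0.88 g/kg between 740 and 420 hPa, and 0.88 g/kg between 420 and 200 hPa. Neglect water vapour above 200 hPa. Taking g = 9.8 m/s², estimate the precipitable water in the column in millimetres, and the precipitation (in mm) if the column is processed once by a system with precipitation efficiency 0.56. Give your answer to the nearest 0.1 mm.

PW ≈ 19.7 mm; precipitation ≈ 11.0 mm

Precipitable water is the column-integrated vapour mass per unit area: PW = (1/g) Σ q̄ Δp, with q in kg/kg and Δp in Pa (1 kg/m² of water = 1 mm).
Layer 1020–840 hPa: Δp = 180 hPa = 18000 Pa, q̄ = 0.0059 kg/kg → 0.0059 × 18000 / 9.8 = 10.84 mm
Layer 840–740 hPa: Δp = 100 hPa = 10000 Pa, q̄ = 0.0039 kg/kg → 0.0039 × 10000 / 9.8 = 3.98 mm
Layer 740–420 hPa: Δp = 320 hPa = 32000 Pa, q̄ = 0.00088 kg/kg → 0.00088 × 32000 / 9.8 = 2.87 mm
Layer 420–200 hPa: Δp = 220 hPa = 22000 Pa, q̄ = 0.00088 kg/kg → 0.00088 × 22000 / 9.8 = 1.98 mm
PW = 10.84 + 3.98 + 2.87 + 1.98 = 19.67 ≈ 19.7 mm.
Precipitation = ε × PW = 0.56 × 19.7 = 11.0 mm.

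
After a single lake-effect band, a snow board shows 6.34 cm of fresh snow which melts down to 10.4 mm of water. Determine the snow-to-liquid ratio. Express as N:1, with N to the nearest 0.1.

ratio ≈ 6.1

Ratio = snow depth / SWE = 63.4 mm / 10.4 mm = 6.1, i.e. 6.1:1.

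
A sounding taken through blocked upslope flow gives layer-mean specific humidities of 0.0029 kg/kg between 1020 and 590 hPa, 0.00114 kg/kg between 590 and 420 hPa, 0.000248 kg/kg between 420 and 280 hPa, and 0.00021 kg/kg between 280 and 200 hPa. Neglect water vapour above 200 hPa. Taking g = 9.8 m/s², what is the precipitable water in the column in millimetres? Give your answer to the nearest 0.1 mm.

Precipitable water is the column-integrated vapour mass per unit area: PW = (1/g) Σ q̄ Δp, with q in kg/kg and Δp in Pa (1 kg/m² of water = 1 mm).
Layer 1020–590 hPa: Δp = 430 hPa = 43000 Pa, q̄ = 0.0029 kg/kg → 0.0029 × 43000 / 9.8 = 12.72 mm
Layer 590–420 hPa: Δp = 170 hPa = 17000 Pa, q̄ = 0.00114 kg/kg → 0.00114 × 17000 / 9.8 = 1.98 mm
Layer 420–280 hPa: Δp = 140 hPa = 14000 Pa, q̄ = 0.000248 kg/kg → 0.000248 × 14000 / 9.8 = 0.35 mm
Layer 280–200 hPa: Δp = 80 hPa = 8000 Pa, q̄ = 0.00021 kg/kg → 0.00021 × 8000 / 9.8 = 0.17 mm
PW = 12.72 + 1.98 + 0.35 + 0.17 = 15.22 ≈ 15.2 mm.

PW ≈ 15.2 mm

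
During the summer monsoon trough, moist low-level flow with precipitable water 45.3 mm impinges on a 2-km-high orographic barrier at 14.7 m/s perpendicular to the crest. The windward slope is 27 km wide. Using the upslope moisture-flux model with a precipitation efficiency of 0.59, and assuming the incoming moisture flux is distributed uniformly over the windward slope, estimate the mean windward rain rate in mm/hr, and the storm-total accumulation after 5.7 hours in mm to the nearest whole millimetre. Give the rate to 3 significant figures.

Incoming column moisture flux per unit ridge length: F = V × PW = 14.7 × 45.3 = 665.91 mm·m/s.
Spread over the 27 km slope with efficiency ε = 0.59: R = ε·F/W = 0.59 × 665.91 / 27000 m = 1.455e-02 mm/s.
R = 1.455e-02 × 3600 = 52.4 mm/hr.
Over 5.7 h: total = 52.4 × 5.7 = 298.68 ≈ 299 mm.

R ≈ 52.4 mm/hr; total ≈ 299 mm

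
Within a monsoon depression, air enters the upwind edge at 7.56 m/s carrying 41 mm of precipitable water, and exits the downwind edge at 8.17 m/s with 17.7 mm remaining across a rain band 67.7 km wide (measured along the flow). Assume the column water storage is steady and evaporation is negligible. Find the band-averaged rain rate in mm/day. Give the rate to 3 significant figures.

R ≈ 211 mm/day

Column moisture flux per unit crosswind length is F = V × PW.
Inflow: F_in = 7.56 × 41 = 309.96 mm·m/s
Outflow: F_out = 8.17 × 17.7 = 144.609 mm·m/s
Steady-state rate R = (F_in − F_out)/L = (309.96 − 144.609) / 67700 m = 2.442e-03 mm/s.
R = 2.442e-03 × 3600 × 24 = 211 mm/day.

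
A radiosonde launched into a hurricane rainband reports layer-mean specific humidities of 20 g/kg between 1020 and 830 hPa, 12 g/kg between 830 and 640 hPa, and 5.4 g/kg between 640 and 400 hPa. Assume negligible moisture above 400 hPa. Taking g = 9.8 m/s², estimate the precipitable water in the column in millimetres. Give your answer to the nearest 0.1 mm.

PW ≈ 75.3 mm

Precipitable water is the column-integrated vapour mass per unit area: PW = (1/g) Σ q̄ Δp, with q in kg/kg and Δp in Pa (1 kg/m² of water = 1 mm).
Layer 1020–830 hPa: Δp = 190 hPa = 19000 Pa, q̄ = 0.02 kg/kg → 0.02 × 19000 / 9.8 = 38.78 mm
Layer 830–640 hPa: Δp = 190 hPa = 19000 Pa, q̄ = 0.012 kg/kg → 0.012 × 19000 / 9.8 = 23.27 mm
Layer 640–400 hPa: Δp = 240 hPa = 24000 Pa, q̄ = 0.0054 kg/kg → 0.0054 × 24000 / 9.8 = 13.22 mm
PW = 38.78 + 23.27 + 13.22 = 75.27 ≈ 75.3 mm.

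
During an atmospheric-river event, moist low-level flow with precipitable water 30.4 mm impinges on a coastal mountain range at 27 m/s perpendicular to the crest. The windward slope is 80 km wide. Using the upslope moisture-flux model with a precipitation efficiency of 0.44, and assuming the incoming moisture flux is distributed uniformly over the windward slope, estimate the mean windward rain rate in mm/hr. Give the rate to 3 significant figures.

R ≈ 16.3 mm/hr

Incoming column moisture flux per unit ridge length: F = V × PW = 27 × 30.4 = 820.8 mm·m/s.
Spread over the 80 km slope with efficiency ε = 0.44: R = ε·F/W = 0.44 × 820.8 / 80000 m = 4.514e-03 mm/s.
R = 4.514e-03 × 3600 = 16.3 mm/hr.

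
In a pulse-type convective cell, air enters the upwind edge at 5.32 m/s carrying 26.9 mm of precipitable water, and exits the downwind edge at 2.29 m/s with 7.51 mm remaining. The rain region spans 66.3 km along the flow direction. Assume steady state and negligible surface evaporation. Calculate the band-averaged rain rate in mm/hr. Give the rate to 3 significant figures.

Column moisture flux per unit crosswind length is F = V × PW.
Inflow: F_in = 5.32 × 26.9 = 143.108 mm·m/s
Outflow: F_out = 2.29 × 7.51 = 17.1979 mm·m/s
Steady-state rate R = (F_in − F_out)/L = (143.108 − 17.1979) / 66300 m = 1.899e-03 mm/s.
R = 1.899e-03 × 3600 = 6.84 mm/hr.

R ≈ 6.84 mm/hr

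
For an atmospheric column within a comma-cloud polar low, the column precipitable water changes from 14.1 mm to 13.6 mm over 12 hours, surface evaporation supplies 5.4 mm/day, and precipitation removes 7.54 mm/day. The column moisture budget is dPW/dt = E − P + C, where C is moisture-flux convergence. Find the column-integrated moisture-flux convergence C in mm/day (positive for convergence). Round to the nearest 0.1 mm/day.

dPW/dt = (13.6 − 14.1) mm / (12/24 day) = -1.000 mm/day.
C = dPW/dt − E + P = (-1.000) − 5.4 + 7.54 = 1.1 mm/day.

C ≈ 1.1 mm/day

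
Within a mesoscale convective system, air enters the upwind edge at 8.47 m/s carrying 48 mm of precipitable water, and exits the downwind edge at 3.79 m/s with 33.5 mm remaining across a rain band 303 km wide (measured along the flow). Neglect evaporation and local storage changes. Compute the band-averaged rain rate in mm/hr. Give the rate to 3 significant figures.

Column moisture flux per unit crosswind length is F = V × PW.
Inflow: F_in = 8.47 × 48 = 406.56 mm·m/s
Outflow: F_out = 3.79 × 33.5 = 126.965 mm·m/s
Steady-state rate R = (F_in − F_out)/L = (406.56 − 126.965) / 303000 m = 9.228e-04 mm/s.
R = 9.228e-04 × 3600 = 3.32 mm/hr.

R ≈ 3.32 mm/hr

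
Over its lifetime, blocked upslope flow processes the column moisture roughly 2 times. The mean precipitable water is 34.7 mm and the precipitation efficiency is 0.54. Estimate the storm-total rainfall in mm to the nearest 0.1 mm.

Each cycle deposits ε × PW = 0.54 × 34.7 = 18.738 mm.
Over 2 cycles: 2 × 18.738 = 37.5 mm.

rainfall ≈ 37.5 mm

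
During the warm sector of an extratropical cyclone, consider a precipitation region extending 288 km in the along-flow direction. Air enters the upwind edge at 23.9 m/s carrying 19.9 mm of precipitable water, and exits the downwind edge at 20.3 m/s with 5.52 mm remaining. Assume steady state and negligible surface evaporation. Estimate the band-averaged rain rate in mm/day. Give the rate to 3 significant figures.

Column moisture flux per unit crosswind length is F = V × PW.
Inflow: F_in = 23.9 × 19.9 = 475.61 mm·m/s
Outflow: F_out = 20.3 × 5.52 = 112.056 mm·m/s
Steady-state rate R = (F_in − F_out)/L = (475.61 − 112.056) / 288000 m = 1.262e-03 mm/s.
R = 1.262e-03 × 3600 × 24 = 109 mm/day.

R ≈ 109 mm/day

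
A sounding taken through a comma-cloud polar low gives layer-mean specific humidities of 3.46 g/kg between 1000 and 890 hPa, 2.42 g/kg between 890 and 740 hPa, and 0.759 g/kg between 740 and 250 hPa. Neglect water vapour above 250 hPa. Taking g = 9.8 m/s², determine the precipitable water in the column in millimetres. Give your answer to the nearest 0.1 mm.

Precipitable water is the column-integrated vapour mass per unit area: PW = (1/g) Σ q̄ Δp, with q in kg/kg and Δp in Pa (1 kg/m² of water = 1 mm).
Layer 1000–890 hPa: Δp = 110 hPa = 11000 Pa, q̄ = 0.00346 kg/kg → 0.00346 × 11000 / 9.8 = 3.88 mm
Layer 890–740 hPa: Δp = 150 hPa = 15000 Pa, q̄ = 0.00242 kg/kg → 0.00242 × 15000 / 9.8 = 3.70 mm
Layer 740–250 hPa: Δp = 490 hPa = 49000 Pa, q̄ = 0.000759 kg/kg → 0.000759 × 49000 / 9.8 = 3.80 mm
PW = 3.88 + 3.70 + 3.80 = 11.38 ≈ 11.4 mm.

PW ≈ 11.4 mm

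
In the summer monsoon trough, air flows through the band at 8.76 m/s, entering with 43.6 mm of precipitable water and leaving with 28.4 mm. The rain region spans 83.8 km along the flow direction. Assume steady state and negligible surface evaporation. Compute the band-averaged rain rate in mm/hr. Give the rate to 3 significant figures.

R ≈ 5.72 mm/hr

Column moisture flux per unit crosswind length is F = V × PW.
Inflow: F_in = 8.76 × 43.6 = 381.936 mm·m/s
Outflow: F_out = 8.76 × 28.4 = 248.784 mm·m/s
Steady-state rate R = (F_in − F_out)/L = (381.936 − 248.784) / 83800 m = 1.589e-03 mm/s.
R = 1.589e-03 × 3600 = 5.72 mm/hr.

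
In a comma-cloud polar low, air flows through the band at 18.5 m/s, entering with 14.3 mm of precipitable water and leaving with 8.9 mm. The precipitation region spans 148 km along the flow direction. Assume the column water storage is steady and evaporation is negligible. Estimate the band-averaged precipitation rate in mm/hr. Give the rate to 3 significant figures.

Column moisture flux per unit crosswind length is F = V × PW.
Inflow: F_in = 18.5 × 14.3 = 264.55 mm·m/s
Outflow: F_out = 18.5 × 8.9 = 164.65 mm·m/s
Steady-state rate R = (F_in − F_out)/L = (264.55 − 164.65) / 148000 m = 6.750e-04 mm/s.
R = 6.750e-04 × 3600 = 2.43 mm/hr.

R ≈ 2.43 mm/hr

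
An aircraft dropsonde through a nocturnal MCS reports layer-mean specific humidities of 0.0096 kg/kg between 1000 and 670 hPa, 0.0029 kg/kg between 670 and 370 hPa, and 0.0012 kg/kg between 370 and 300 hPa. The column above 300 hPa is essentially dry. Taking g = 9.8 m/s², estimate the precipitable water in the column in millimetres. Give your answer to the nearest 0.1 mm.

Precipitable water is the column-integrated vapour mass per unit area: PW = (1/g) Σ q̄ Δp, with q in kg/kg and Δp in Pa (1 kg/m² of water = 1 mm).
Layer 1000–670 hPa: Δp = 330 hPa = 33000 Pa, q̄ = 0.0096 kg/kg → 0.0096 × 33000 / 9.8 = 32.33 mm
Layer 670–370 hPa: Δp = 300 hPa = 30000 Pa, q̄ = 0.0029 kg/kg → 0.0029 × 30000 / 9.8 = 8.88 mm
Layer 370–300 hPa: Δp = 70 hPa = 7000 Pa, q̄ = 0.0012 kg/kg → 0.0012 × 7000 / 9.8 = 0.86 mm
PW = 32.33 + 8.88 + 0.86 = 42.07 ≈ 42.1 mm.

PW ≈ 42.1 mm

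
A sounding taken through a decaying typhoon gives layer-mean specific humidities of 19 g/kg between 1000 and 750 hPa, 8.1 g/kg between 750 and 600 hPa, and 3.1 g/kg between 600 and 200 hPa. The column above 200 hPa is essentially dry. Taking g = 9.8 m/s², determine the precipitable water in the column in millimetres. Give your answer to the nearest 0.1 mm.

PW ≈ 73.5 mm

Precipitable water is the column-integrated vapour mass per unit area: PW = (1/g) Σ q̄ Δp, with q in kg/kg and Δp in Pa (1 kg/m² of water = 1 mm).
Layer 1000–750 hPa: Δp = 250 hPa = 25000 Pa, q̄ = 0.019 kg/kg → 0.019 × 25000 / 9.8 = 48.47 mm
Layer 750–600 hPa: Δp = 150 hPa = 15000 Pa, q̄ = 0.0081 kg/kg → 0.0081 × 15000 / 9.8 = 12.40 mm
Layer 600–200 hPa: Δp = 400 hPa = 40000 Pa, q̄ = 0.0031 kg/kg → 0.0031 × 40000 / 9.8 = 12.65 mm
PW = 48.47 + 12.40 + 12.65 = 73.52 ≈ 73.5 mm.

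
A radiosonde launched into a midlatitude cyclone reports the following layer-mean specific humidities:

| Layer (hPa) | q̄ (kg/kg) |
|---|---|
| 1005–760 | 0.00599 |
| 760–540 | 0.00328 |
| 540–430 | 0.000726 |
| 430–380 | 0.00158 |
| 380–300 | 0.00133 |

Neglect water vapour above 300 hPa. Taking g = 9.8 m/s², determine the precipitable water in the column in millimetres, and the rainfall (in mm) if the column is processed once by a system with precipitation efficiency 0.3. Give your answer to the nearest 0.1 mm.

PW ≈ 25.0 mm; rainfall ≈ 7.5 mm

Precipitable water is the column-integrated vapour mass per unit area: PW = (1/g) Σ q̄ Δp, with q in kg/kg and Δp in Pa (1 kg/m² of water = 1 mm).
Layer 1005–760 hPa: Δp = 245 hPa = 24500 Pa, q̄ = 0.00599 kg/kg → 0.00599 × 24500 / 9.8 = 14.97 mm
Layer 760–540 hPa: Δp = 220 hPa = 22000 Pa, q̄ = 0.00328 kg/kg → 0.00328 × 22000 / 9.8 = 7.36 mm
Layer 540–430 hPa: Δp = 110 hPa = 11000 Pa, q̄ = 0.000726 kg/kg → 0.000726 × 11000 / 9.8 = 0.81 mm
Layer 430–380 hPa: Δp = 50 hPa = 5000 Pa, q̄ = 0.00158 kg/kg → 0.00158 × 5000 / 9.8 = 0.81 mm
Layer 380–300 hPa: Δp = 80 hPa = 8000 Pa, q̄ = 0.00133 kg/kg → 0.00133 × 8000 / 9.8 = 1.09 mm
PW = 14.97 + 7.36 + 0.81 + 0.81 + 1.09 = 25.04 ≈ 25.0 mm.
Rainfall = ε × PW = 0.3 × 25.0 = 7.5 mm.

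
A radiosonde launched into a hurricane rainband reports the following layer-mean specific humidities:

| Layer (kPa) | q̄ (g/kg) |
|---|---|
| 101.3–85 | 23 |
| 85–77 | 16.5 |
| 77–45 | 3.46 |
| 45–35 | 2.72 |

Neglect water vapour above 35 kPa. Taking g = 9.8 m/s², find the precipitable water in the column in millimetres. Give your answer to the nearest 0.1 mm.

Precipitable water is the column-integrated vapour mass per unit area: PW = (1/g) Σ q̄ Δp, with q in kg/kg and Δp in Pa (1 kg/m² of water = 1 mm).
Layer 101.3–85 kPa: Δp = 163 hPa = 16300 Pa, q̄ = 0.023 kg/kg → 0.023 × 16300 / 9.8 = 38.26 mm
Layer 85–77 kPa: Δp = 80 hPa = 8000 Pa, q̄ = 0.0165 kg/kg → 0.0165 × 8000 / 9.8 = 13.47 mm
Layer 77–45 kPa: Δp = 320 hPa = 32000 Pa, q̄ = 0.00346 kg/kg → 0.00346 × 32000 / 9.8 = 11.30 mm
Layer 45–35 kPa: Δp = 100 hPa = 10000 Pa, q̄ = 0.00272 kg/kg → 0.00272 × 10000 / 9.8 = 2.78 mm
PW = 38.26 + 13.47 + 11.30 + 2.78 = 65.81 ≈ 65.8 mm.

PW ≈ 65.8 mm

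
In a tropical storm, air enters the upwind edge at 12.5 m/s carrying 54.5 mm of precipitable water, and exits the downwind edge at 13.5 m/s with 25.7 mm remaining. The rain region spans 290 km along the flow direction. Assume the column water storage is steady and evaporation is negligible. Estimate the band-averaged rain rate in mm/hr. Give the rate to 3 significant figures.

R ≈ 4.15 mm/hr

Column moisture flux per unit crosswind length is F = V × PW.
Inflow: F_in = 12.5 × 54.5 = 681.25 mm·m/s
Outflow: F_out = 13.5 × 25.7 = 346.95 mm·m/s
Steady-state rate R = (F_in − F_out)/L = (681.25 − 346.95) / 290000 m = 1.153e-03 mm/s.
R = 1.153e-03 × 3600 = 4.15 mm/hr.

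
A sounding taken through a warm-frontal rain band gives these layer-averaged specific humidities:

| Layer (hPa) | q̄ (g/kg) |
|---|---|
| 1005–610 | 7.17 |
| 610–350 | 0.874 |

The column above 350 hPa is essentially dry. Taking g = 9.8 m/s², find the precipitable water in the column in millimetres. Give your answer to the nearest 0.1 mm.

PW ≈ 31.2 mm

Precipitable water is the column-integrated vapour mass per unit area: PW = (1/g) Σ q̄ Δp, with q in kg/kg and Δp in Pa (1 kg/m² of water = 1 mm).
Layer 1005–610 hPa: Δp = 395 hPa = 39500 Pa, q̄ = 0.00717 kg/kg → 0.00717 × 39500 / 9.8 = 28.90 mm
Layer 610–350 hPa: Δp = 260 hPa = 26000 Pa, q̄ = 0.000874 kg/kg → 0.000874 × 26000 / 9.8 = 2.32 mm
PW = 28.90 + 2.32 = 31.22 ≈ 31.2 mm.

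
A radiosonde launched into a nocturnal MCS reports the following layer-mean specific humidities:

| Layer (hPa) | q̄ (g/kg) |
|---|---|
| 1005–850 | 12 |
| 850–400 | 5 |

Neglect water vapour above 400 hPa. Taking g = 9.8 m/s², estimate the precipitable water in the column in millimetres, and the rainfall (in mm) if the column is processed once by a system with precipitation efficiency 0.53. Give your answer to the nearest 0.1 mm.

PW ≈ 41.9 mm; rainfall ≈ 22.2 mm

Precipitable water is the column-integrated vapour mass per unit area: PW = (1/g) Σ q̄ Δp, with q in kg/kg and Δp in Pa (1 kg/m² of water = 1 mm).
Layer 1005–850 hPa: Δp = 155 hPa = 15500 Pa, q̄ = 0.012 kg/kg → 0.012 × 15500 / 9.8 = 18.98 mm
Layer 850–400 hPa: Δp = 450 hPa = 45000 Pa, q̄ = 0.005 kg/kg → 0.005 × 45000 / 9.8 = 22.96 mm
PW = 18.98 + 22.96 = 41.94 ≈ 41.9 mm.
Rainfall = ε × PW = 0.53 × 41.9 = 22.2 mm.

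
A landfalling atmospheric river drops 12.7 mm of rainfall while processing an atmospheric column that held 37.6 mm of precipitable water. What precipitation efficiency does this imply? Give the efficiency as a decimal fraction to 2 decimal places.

ε ≈ 0.34

ε = rainfall / PW = 12.7 / 37.6 = 0.34.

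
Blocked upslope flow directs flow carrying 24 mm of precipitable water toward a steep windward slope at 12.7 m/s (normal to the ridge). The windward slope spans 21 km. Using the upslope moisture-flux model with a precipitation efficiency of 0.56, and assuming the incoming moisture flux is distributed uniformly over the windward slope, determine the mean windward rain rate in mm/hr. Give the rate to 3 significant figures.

Incoming column moisture flux per unit ridge length: F = V × PW = 12.7 × 24 = 304.8 mm·m/s.
Spread over the 21 km slope with efficiency ε = 0.56: R = ε·F/W = 0.56 × 304.8 / 21000 m = 8.128e-03 mm/s.
R = 8.128e-03 × 3600 = 29.3 mm/hr.

R ≈ 29.3 mm/hr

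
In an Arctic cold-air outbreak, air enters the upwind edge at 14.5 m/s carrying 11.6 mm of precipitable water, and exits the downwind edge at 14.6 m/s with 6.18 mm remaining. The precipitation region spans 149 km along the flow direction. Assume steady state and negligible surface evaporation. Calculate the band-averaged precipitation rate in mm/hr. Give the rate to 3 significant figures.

Column moisture flux per unit crosswind length is F = V × PW.
Inflow: F_in = 14.5 × 11.6 = 168.2 mm·m/s
Outflow: F_out = 14.6 × 6.18 = 90.228 mm·m/s
Steady-state rate R = (F_in − F_out)/L = (168.2 − 90.228) / 149000 m = 5.233e-04 mm/s.
R = 5.233e-04 × 3600 = 1.88 mm/hr.

R ≈ 1.88 mm/hr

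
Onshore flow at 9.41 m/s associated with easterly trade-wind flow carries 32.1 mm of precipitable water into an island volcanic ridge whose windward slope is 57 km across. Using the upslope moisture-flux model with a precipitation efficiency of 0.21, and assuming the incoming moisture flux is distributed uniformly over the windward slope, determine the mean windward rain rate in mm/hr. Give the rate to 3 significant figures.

R ≈ 4.01 mm/hr

Incoming column moisture flux per unit ridge length: F = V × PW = 9.41 × 32.1 = 302.061 mm·m/s.
Spread over the 57 km slope with efficiency ε = 0.21: R = ε·F/W = 0.21 × 302.061 / 57000 m = 1.113e-03 mm/s.
R = 1.113e-03 × 3600 = 4.01 mm/hr.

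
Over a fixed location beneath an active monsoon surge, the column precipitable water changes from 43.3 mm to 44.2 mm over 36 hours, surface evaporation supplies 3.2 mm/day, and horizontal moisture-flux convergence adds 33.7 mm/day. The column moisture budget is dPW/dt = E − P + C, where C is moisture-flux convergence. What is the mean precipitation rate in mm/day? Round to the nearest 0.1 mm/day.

P ≈ 36.3 mm/day

dPW/dt = (44.2 − 43.3) mm / (36/24 day) = +0.600 mm/day.
P = E + C − dPW/dt = 3.2 + (33.7) − (+0.600) = 36.3 mm/day.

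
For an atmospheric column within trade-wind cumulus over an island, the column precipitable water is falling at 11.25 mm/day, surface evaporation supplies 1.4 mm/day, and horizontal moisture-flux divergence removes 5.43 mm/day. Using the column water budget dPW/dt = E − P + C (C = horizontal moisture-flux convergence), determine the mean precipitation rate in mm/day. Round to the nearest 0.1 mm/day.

dPW/dt = -11.25 mm/day.
P = E + C − dPW/dt = 1.4 + (-5.43) − (-11.25) = 7.2 mm/day.

P ≈ 7.2 mm/day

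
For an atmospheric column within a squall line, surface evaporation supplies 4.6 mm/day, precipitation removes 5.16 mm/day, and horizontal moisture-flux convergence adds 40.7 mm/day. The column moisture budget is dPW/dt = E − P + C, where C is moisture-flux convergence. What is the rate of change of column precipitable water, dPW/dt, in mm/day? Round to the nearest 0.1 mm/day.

dPW/dt ≈ 40.1 mm/day

dPW/dt = E − P + C = 4.6 − 5.16 + (40.7) = 40.1 mm/day.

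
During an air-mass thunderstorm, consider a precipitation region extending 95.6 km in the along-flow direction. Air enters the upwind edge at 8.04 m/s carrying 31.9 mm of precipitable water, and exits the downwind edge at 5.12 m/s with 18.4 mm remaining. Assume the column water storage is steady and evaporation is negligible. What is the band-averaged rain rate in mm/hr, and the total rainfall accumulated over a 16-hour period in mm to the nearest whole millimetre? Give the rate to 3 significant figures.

R ≈ 6.11 mm/hr; total ≈ 98 mm

Column moisture flux per unit crosswind length is F = V × PW.
Inflow: F_in = 8.04 × 31.9 = 256.476 mm·m/s
Outflow: F_out = 5.12 × 18.4 = 94.208 mm·m/s
Steady-state rate R = (F_in − F_out)/L = (256.476 − 94.208) / 95600 m = 1.697e-03 mm/s.
R = 1.697e-03 × 3600 = 6.11 mm/hr.
Over 16 h: total = 6.11 × 16 = 97.76 ≈ 98 mm.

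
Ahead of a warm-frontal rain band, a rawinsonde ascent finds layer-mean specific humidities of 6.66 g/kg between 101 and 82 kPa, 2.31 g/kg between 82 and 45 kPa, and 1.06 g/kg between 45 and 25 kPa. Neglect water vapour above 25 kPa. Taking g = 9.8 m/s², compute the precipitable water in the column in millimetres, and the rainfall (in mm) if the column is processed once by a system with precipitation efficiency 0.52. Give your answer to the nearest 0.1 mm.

PW ≈ 23.8 mm; rainfall ≈ 12.4 mm

Precipitable water is the column-integrated vapour mass per unit area: PW = (1/g) Σ q̄ Δp, with q in kg/kg and Δp in Pa (1 kg/m² of water = 1 mm).
Layer 101–82 kPa: Δp = 190 hPa = 19000 Pa, q̄ = 0.00666 kg/kg → 0.00666 × 19000 / 9.8 = 12.91 mm
Layer 82–45 kPa: Δp = 370 hPa = 37000 Pa, q̄ = 0.00231 kg/kg → 0.00231 × 37000 / 9.8 = 8.72 mm
Layer 45–25 kPa: Δp = 200 hPa = 20000 Pa, q̄ = 0.00106 kg/kg → 0.00106 × 20000 / 9.8 = 2.16 mm
PW = 12.91 + 8.72 + 2.16 = 23.79 ≈ 23.8 mm.
Rainfall = ε × PW = 0.52 × 23.8 = 12.4 mm.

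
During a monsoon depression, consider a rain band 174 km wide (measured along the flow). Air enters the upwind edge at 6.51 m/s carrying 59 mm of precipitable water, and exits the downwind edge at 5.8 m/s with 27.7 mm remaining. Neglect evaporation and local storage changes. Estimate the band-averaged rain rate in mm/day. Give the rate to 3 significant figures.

Column moisture flux per unit crosswind length is F = V × PW.
Inflow: F_in = 6.51 × 59 = 384.09 mm·m/s
Outflow: F_out = 5.8 × 27.7 = 160.66 mm·m/s
Steady-state rate R = (F_in − F_out)/L = (384.09 − 160.66) / 174000 m = 1.284e-03 mm/s.
R = 1.284e-03 × 3600 × 24 = 111 mm/day.

R ≈ 111 mm/day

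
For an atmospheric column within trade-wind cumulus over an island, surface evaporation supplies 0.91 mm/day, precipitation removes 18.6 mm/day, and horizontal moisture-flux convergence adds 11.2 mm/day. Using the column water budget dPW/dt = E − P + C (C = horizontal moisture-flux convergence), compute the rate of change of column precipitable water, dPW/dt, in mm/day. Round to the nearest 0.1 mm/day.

dPW/dt ≈ -6.5 mm/day

dPW/dt = E − P + C = 0.91 − 18.6 + (11.2) = -6.5 mm/day.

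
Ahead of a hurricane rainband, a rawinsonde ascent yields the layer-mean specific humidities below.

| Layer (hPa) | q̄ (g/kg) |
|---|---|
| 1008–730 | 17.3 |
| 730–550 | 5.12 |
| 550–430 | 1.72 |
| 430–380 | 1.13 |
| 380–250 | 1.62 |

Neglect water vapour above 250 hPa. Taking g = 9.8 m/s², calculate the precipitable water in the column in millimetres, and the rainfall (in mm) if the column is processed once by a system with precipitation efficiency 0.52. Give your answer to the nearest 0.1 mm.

Precipitable water is the column-integrated vapour mass per unit area: PW = (1/g) Σ q̄ Δp, with q in kg/kg and Δp in Pa (1 kg/m² of water = 1 mm).
Layer 1008–730 hPa: Δp = 278 hPa = 27800 Pa, q̄ = 0.0173 kg/kg → 0.0173 × 27800 / 9.8 = 49.08 mm
Layer 730–550 hPa: Δp = 180 hPa = 18000 Pa, q̄ = 0.00512 kg/kg → 0.00512 × 18000 / 9.8 = 9.40 mm
Layer 550–430 hPa: Δp = 120 hPa = 12000 Pa, q̄ = 0.00172 kg/kg → 0.00172 × 12000 / 9.8 = 2.11 mm
Layer 430–380 hPa: Δp = 50 hPa = 5000 Pa, q̄ = 0.00113 kg/kg → 0.00113 × 5000 / 9.8 = 0.58 mm
Layer 380–250 hPa: Δp = 130 hPa = 13000 Pa, q̄ = 0.00162 kg/kg → 0.00162 × 13000 / 9.8 = 2.15 mm
PW = 49.08 + 9.40 + 2.11 + 0.58 + 2.15 = 63.32 ≈ 63.3 mm.
Rainfall = ε × PW = 0.52 × 63.3 = 32.9 mm.

PW ≈ 63.3 mm; rainfall ≈ 32.9 mm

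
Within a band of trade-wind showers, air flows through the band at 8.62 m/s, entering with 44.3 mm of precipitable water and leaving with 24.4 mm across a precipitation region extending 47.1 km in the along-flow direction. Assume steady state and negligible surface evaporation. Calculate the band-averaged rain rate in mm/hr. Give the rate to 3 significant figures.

Column moisture flux per unit crosswind length is F = V × PW.
Inflow: F_in = 8.62 × 44.3 = 381.866 mm·m/s
Outflow: F_out = 8.62 × 24.4 = 210.328 mm·m/s
Steady-state rate R = (F_in − F_out)/L = (381.866 − 210.328) / 47100 m = 3.642e-03 mm/s.
R = 3.642e-03 × 3600 = 13.1 mm/hr.

R ≈ 13.1 mm/hr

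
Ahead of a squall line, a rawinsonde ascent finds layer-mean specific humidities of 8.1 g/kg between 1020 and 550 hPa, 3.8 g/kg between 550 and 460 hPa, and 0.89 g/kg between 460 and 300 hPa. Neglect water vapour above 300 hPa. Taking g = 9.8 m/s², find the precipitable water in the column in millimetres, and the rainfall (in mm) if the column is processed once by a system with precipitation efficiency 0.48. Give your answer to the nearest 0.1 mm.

Precipitable water is the column-integrated vapour mass per unit area: PW = (1/g) Σ q̄ Δp, with q in kg/kg and Δp in Pa (1 kg/m² of water = 1 mm).
Layer 1020–550 hPa: Δp = 470 hPa = 47000 Pa, q̄ = 0.0081 kg/kg → 0.0081 × 47000 / 9.8 = 38.85 mm
Layer 550–460 hPa: Δp = 90 hPa = 9000 Pa, q̄ = 0.0038 kg/kg → 0.0038 × 9000 / 9.8 = 3.49 mm
Layer 460–300 hPa: Δp = 160 hPa = 16000 Pa, q̄ = 0.00089 kg/kg → 0.00089 × 16000 / 9.8 = 1.45 mm
PW = 38.85 + 3.49 + 1.45 = 43.79 ≈ 43.8 mm.
Rainfall = ε × PW = 0.48 × 43.8 = 21.0 mm.

PW ≈ 43.8 mm; rainfall ≈ 21.0 mm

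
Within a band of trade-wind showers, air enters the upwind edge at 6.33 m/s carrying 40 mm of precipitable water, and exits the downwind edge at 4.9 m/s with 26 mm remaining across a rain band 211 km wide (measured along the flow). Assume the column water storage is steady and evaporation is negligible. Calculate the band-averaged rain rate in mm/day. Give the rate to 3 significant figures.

R ≈ 51.5 mm/day

Column moisture flux per unit crosswind length is F = V × PW.
Inflow: F_in = 6.33 × 40 = 253.2 mm·m/s
Outflow: F_out = 4.9 × 26 = 127.4 mm·m/s
Steady-state rate R = (F_in − F_out)/L = (253.2 − 127.4) / 211000 m = 5.962e-04 mm/s.
R = 5.962e-04 × 3600 × 24 = 51.5 mm/day.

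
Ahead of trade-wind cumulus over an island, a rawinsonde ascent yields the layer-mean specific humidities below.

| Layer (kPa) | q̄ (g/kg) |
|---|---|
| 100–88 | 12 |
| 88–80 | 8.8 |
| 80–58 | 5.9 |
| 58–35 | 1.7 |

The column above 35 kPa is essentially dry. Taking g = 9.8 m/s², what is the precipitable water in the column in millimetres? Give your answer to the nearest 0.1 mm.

Precipitable water is the column-integrated vapour mass per unit area: PW = (1/g) Σ q̄ Δp, with q in kg/kg and Δp in Pa (1 kg/m² of water = 1 mm).
Layer 100–88 kPa: Δp = 120 hPa = 12000 Pa, q̄ = 0.012 kg/kg → 0.012 × 12000 / 9.8 = 14.69 mm
Layer 88–80 kPa: Δp = 80 hPa = 8000 Pa, q̄ = 0.0088 kg/kg → 0.0088 × 8000 / 9.8 = 7.18 mm
Layer 80–58 kPa: Δp = 220 hPa = 22000 Pa, q̄ = 0.0059 kg/kg → 0.0059 × 22000 / 9.8 = 13.24 mm
Layer 58–35 kPa: Δp = 230 hPa = 23000 Pa, q̄ = 0.0017 kg/kg → 0.0017 × 23000 / 9.8 = 3.99 mm
PW = 14.69 + 7.18 + 13.24 + 3.99 = 39.10 ≈ 39.1 mm.

PW ≈ 39.1 mm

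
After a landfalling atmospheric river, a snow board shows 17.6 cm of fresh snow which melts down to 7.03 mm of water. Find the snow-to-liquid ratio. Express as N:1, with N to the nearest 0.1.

Ratio = snow depth / SWE = 176 mm / 7.03 mm = 25.0, i.e. 25.0:1.

ratio ≈ 25.0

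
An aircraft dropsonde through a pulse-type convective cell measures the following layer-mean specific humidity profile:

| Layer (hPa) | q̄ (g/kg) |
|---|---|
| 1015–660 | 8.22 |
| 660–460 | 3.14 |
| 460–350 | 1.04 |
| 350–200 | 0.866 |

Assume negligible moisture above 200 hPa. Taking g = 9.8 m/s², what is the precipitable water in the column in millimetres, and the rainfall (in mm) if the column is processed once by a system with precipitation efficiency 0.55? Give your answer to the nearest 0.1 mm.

Precipitable water is the column-integrated vapour mass per unit area: PW = (1/g) Σ q̄ Δp, with q in kg/kg and Δp in Pa (1 kg/m² of water = 1 mm).
Layer 1015–660 hPa: Δp = 355 hPa = 35500 Pa, q̄ = 0.00822 kg/kg → 0.00822 × 35500 / 9.8 = 29.78 mm
Layer 660–460 hPa: Δp = 200 hPa = 20000 Pa, q̄ = 0.00314 kg/kg → 0.00314 × 20000 / 9.8 = 6.41 mm
Layer 460–350 hPa: Δp = 110 hPa = 11000 Pa, q̄ = 0.00104 kg/kg → 0.00104 × 11000 / 9.8 = 1.17 mm
Layer 350–200 hPa: Δp = 150 hPa = 15000 Pa, q̄ = 0.000866 kg/kg → 0.000866 × 15000 / 9.8 = 1.33 mm
PW = 29.78 + 6.41 + 1.17 + 1.33 = 38.69 ≈ 38.7 mm.
Rainfall = ε × PW = 0.55 × 38.7 = 21.3 mm.

PW ≈ 38.7 mm; rainfall ≈ 21.3 mm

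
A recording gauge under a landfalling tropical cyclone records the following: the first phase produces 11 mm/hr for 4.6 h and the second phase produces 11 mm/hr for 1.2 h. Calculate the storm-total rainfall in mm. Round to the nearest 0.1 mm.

total ≈ 63.8 mm

Total = Σ Rᵢ Δtᵢ = 11 × 4.6 + 11 × 1.2
      = 50.6 + 13.2 = 63.8 mm.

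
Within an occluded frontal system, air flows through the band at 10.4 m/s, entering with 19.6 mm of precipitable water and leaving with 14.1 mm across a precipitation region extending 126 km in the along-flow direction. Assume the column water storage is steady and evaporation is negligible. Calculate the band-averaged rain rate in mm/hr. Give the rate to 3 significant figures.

Column moisture flux per unit crosswind length is F = V × PW.
Inflow: F_in = 10.4 × 19.6 = 203.84 mm·m/s
Outflow: F_out = 10.4 × 14.1 = 146.64 mm·m/s
Steady-state rate R = (F_in − F_out)/L = (203.84 − 146.64) / 126000 m = 4.540e-04 mm/s.
R = 4.540e-04 × 3600 = 1.63 mm/hr.

R ≈ 1.63 mm/hr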